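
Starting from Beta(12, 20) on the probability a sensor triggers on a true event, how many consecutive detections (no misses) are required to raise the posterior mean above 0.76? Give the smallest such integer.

After k detections and 0 misses the posterior is Beta(12+k, 20), with mean (12+k)/(12+20+k).
Set (12+k)/(32+k) > 0.76 and solve: k > (0.76·32 − 12)/(1 − 0.76) = 51.333.
The smallest integer exceeding 51.333 is 52, and checking k=52: (64)/(84) = 0.7619 > 0.76.

k = 52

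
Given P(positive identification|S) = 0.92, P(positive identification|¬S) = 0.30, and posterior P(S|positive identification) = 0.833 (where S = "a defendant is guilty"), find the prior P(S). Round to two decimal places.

In odds form, posterior odds = prior odds × likelihood ratio, so prior odds = posterior odds ÷ LR.
Posterior odds = 0.833/(1−0.833) = 4.9880. LR = 0.92/0.30 = 3.0667.
Prior odds = 4.9880/3.0667 = 1.6265, so P(S) = 1.6265/(1+1.6265) ≈ 0.62.

P(S) = 0.62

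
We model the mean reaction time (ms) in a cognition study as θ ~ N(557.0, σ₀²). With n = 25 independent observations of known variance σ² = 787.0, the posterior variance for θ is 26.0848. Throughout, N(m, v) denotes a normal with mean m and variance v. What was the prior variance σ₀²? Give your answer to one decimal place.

Posterior precision equals prior precision plus data precision: 1/σ_n² = 1/σ₀² + n/σ².
So 1/σ₀² = 1/26.0848 − 25/787.0 = 0.038337 − 0.031766 = 0.006571.
Hence σ₀² = 1/0.006571 ≈ 152.2.

σ₀² = 152.2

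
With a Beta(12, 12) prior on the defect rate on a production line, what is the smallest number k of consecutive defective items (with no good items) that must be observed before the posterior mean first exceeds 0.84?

k = 52

After k defective items and 0 good items the posterior is Beta(12+k, 12), with mean (12+k)/(12+12+k).
Set (12+k)/(24+k) > 0.84 and solve: k > (0.84·24 − 12)/(1 − 0.84) = 51.000.
The smallest integer exceeding 51.000 is 52.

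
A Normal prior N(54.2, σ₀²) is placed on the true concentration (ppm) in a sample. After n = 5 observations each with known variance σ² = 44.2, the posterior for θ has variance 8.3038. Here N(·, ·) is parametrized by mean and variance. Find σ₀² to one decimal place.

σ₀² = 136.9

Posterior precision equals prior precision plus data precision: 1/σ_n² = 1/σ₀² + n/σ².
So 1/σ₀² = 1/8.3038 − 5/44.2 = 0.120427 − 0.113122 = 0.007305.
Hence σ₀² = 1/0.007305 ≈ 136.9.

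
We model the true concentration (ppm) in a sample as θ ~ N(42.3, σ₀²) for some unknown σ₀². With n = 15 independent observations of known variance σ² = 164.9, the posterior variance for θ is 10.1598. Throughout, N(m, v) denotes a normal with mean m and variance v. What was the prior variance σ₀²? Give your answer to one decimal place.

σ₀² = 134.0

Posterior precision equals prior precision plus data precision: 1/σ_n² = 1/σ₀² + n/σ².
So 1/σ₀² = 1/10.1598 − 15/164.9 = 0.098427 − 0.090964 = 0.007463.
Hence σ₀² = 1/0.007463 ≈ 134.0.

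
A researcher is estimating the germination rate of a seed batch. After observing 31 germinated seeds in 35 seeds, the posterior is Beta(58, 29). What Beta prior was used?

A Beta(α, β) prior with s successes and f failures in binomial data gives a Beta(α+s, β+f) posterior.
Subtract the data counts: 58−31=27, 29−4=25.

Beta(27, 25)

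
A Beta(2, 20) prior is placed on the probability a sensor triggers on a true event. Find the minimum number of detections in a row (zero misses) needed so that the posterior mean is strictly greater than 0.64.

After k detections and 0 misses the posterior is Beta(2+k, 20), with mean (2+k)/(2+20+k).
Set (2+k)/(22+k) > 0.64 and solve: k > (0.64·22 − 2)/(1 − 0.64) = 33.556.
The smallest integer exceeding 33.556 is 34.

k = 34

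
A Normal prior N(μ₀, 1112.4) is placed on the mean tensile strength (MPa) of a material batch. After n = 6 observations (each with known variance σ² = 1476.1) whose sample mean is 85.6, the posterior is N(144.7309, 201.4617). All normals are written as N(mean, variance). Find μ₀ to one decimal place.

μ₀ = 412.1

With known observation variance, the Normal–Normal posterior has precision τ_n = τ₀ + n/σ² and mean μ_n = (τ₀μ₀ + (n/σ²)x̄)/τ_n.
Here τ₀ = 1/1112.4 = 0.000899 and τ_data = 6/1476.1 = 0.004065, so τ_n = 0.004964.
Rearranging for μ₀: μ₀ = (μ_n·τ_n − τ_data·x̄)/τ₀ = (144.7309·0.004964 − 0.004065·85.6) / 0.000899 = 0.370480/0.000899 ≈ 412.1.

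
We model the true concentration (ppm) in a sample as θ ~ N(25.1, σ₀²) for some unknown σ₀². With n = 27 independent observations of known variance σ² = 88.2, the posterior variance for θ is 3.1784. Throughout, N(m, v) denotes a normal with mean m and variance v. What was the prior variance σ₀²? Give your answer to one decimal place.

σ₀² = 117.6

Posterior precision equals prior precision plus data precision: 1/σ_n² = 1/σ₀² + n/σ².
So 1/σ₀² = 1/3.1784 − 27/88.2 = 0.314624 − 0.306122 = 0.008502.
Hence σ₀² = 1/0.008502 ≈ 117.6.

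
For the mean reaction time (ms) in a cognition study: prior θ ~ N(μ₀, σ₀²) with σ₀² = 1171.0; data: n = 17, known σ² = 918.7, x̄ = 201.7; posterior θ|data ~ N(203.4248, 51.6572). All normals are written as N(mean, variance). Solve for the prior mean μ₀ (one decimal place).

μ₀ = 240.8

With known observation variance, the Normal–Normal posterior has precision τ_n = τ₀ + n/σ² and mean μ_n = (τ₀μ₀ + (n/σ²)x̄)/τ_n.
Here τ₀ = 1/1171.0 = 0.000854 and τ_data = 17/918.7 = 0.018504, so τ_n = 0.019358.
Rearranging for μ₀: μ₀ = (μ_n·τ_n − τ_data·x̄)/τ₀ = (203.4248·0.019358 − 0.018504·201.7) / 0.000854 = 0.205640/0.000854 ≈ 240.8.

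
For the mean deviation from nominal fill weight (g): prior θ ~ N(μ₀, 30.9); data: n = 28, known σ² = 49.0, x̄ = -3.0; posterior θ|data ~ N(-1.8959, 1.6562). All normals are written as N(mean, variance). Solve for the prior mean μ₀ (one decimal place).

The posterior mean is a precision-weighted average: μ_n = (τ₀μ₀ + τ_data·x̄)/(τ₀+τ_data), with τ₀=1/σ₀² and τ_data=n/σ².
Here τ₀ = 1/30.9 = 0.032362 and τ_data = 28/49.0 = 0.571429, so τ_n = 0.603791.
Rearranging for μ₀: μ₀ = (μ_n·τ_n − τ_data·x̄)/τ₀ = (-1.8959·0.603791 − 0.571429·-3.0) / 0.032362 = 0.569560/0.032362 ≈ 17.6.

μ₀ = 17.6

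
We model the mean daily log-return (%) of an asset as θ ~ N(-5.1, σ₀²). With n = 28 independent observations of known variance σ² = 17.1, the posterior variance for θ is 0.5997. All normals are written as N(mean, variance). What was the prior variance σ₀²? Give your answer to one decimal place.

σ₀² = 33.3

For the Normal–Normal model with known σ², precisions add: τ_n = τ₀ + n/σ².
So 1/σ₀² = 1/0.5997 − 28/17.1 = 1.667500 − 1.637427 = 0.030073.
Hence σ₀² = 1/0.030073 ≈ 33.3.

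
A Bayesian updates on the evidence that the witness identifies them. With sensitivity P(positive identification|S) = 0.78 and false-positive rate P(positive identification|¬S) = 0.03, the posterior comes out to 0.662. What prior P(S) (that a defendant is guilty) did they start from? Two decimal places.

Bayes' rule in odds form gives O(S|E) = O(S)·[P(E|S)/P(E|¬S)], hence O(S) = O(S|E)/LR.
Posterior odds = 0.662/(1−0.662) = 1.9586. LR = 0.78/0.03 = 26.0000.
Prior odds = 1.9586/26.0000 = 0.0753, so P(S) = 0.0753/(1+0.0753) ≈ 0.07.

P(S) = 0.07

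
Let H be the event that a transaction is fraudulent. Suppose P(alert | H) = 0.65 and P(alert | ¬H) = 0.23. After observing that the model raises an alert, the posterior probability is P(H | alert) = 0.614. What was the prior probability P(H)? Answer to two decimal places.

In odds form, posterior odds = prior odds × likelihood ratio, so prior odds = posterior odds ÷ LR.
Posterior odds = 0.614/(1−0.614) = 1.5907. LR = 0.65/0.23 = 2.8261.
Prior odds = 1.5907/2.8261 = 0.5629, so P(H) = 0.5629/(1+0.5629) ≈ 0.36.

P(H) = 0.36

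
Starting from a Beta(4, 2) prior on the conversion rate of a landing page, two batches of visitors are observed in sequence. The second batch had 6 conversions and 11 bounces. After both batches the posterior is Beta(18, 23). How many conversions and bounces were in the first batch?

Sequential conjugate updates are equivalent to a single update on the pooled data, so total successes = posterior α − prior α and total failures = posterior β − prior β.
Total across both batches: 18−4=14 conversions, 23−2=21 bounces.
Subtract the second batch: 14−6=8 conversions and 21−11=10 bounces.

8 conversions and 10 bounces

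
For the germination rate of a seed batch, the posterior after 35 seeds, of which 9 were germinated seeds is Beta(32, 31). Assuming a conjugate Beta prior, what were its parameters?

Beta(23, 5)

Under Beta–binomial conjugacy the posterior parameters are (a+s, b+f).
So a = 32 − 9 = 23 and b = 31 − 26 = 5.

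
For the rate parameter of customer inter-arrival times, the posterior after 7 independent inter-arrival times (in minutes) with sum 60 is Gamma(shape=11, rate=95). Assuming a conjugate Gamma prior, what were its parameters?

For an exponential likelihood with a Gamma(α, β) prior on the rate, n observations with total T give posterior Gamma(α+n, β+T).
So α = 11 − 7 = 4 and β = 95 − 60 = 35.

Gamma(shape=4, rate=35)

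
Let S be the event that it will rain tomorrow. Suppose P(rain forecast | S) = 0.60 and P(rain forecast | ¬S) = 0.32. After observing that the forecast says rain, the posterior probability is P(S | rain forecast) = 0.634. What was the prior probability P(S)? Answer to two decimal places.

Bayes' rule in odds form gives O(S|E) = O(S)·[P(E|S)/P(E|¬S)], hence O(S) = O(S|E)/LR.
Posterior odds = 0.634/(1−0.634) = 1.7322. LR = 0.60/0.32 = 1.8750.
Prior odds = 1.7322/1.8750 = 0.9238, so P(S) = 0.9238/(1+0.9238) ≈ 0.48.

P(S) = 0.48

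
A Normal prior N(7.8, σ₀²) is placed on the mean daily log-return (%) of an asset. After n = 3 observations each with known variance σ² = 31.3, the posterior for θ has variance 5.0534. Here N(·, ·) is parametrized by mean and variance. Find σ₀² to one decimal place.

σ₀² = 9.8

For the Normal–Normal model with known σ², precisions add: τ_n = τ₀ + n/σ².
So 1/σ₀² = 1/5.0534 − 3/31.3 = 0.197887 − 0.095847 = 0.102040.
Hence σ₀² = 1/0.102040 ≈ 9.8.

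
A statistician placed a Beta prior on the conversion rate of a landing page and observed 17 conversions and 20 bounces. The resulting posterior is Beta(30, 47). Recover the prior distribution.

Beta is conjugate to the binomial likelihood: posterior = Beta(a+s, b+f).
Subtract the data counts: 30−17=13, 47−20=27.

Beta(13, 27)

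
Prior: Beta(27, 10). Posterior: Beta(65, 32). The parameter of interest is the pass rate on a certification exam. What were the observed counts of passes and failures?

38 passes and 22 failures

A Beta(a, b) prior with s successes and f failures in binomial data gives a Beta(a+s, b+f) posterior.
So s = 65 − 27 = 38 and f = 32 − 10 = 22.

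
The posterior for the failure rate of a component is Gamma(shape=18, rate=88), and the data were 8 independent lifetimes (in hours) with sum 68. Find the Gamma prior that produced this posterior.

Gamma(shape=10, rate=20)

For an exponential likelihood with a Gamma(α, β) prior on the rate, n observations with total T give posterior Gamma(α+n, β+T).
So α = 18 − 8 = 10 and β = 88 − 68 = 20.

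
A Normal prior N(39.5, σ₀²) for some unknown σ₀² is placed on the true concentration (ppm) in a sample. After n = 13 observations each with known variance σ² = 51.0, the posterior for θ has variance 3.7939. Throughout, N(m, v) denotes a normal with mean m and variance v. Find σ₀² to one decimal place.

Posterior precision equals prior precision plus data precision: 1/σ_n² = 1/σ₀² + n/σ².
So 1/σ₀² = 1/3.7939 − 13/51.0 = 0.263581 − 0.254902 = 0.008679.
Hence σ₀² = 1/0.008679 ≈ 115.2.

σ₀² = 115.2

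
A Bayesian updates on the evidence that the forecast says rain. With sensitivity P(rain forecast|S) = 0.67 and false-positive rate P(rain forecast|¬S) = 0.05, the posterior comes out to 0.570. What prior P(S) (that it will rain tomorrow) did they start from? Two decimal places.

P(S) = 0.09

Bayes' rule in odds form gives O(S|E) = O(S)·[P(E|S)/P(E|¬S)], hence O(S) = O(S|E)/LR.
Posterior odds = 0.570/(1−0.570) = 1.3256. LR = 0.67/0.05 = 13.4000.
Prior odds = 1.3256/13.4000 = 0.0989, so P(S) = 0.0989/(1+0.0989) ≈ 0.09.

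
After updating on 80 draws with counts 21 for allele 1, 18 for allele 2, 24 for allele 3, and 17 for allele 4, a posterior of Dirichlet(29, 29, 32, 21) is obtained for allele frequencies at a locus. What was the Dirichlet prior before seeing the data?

For a Dirichlet(α) prior with multinomial counts c, the posterior is Dirichlet(α + c) componentwise.
Subtract each count from the matching posterior parameter: 29−21=8, 29−18=11, 32−24=8, 21−17=4.

Dirichlet(8, 11, 8, 4)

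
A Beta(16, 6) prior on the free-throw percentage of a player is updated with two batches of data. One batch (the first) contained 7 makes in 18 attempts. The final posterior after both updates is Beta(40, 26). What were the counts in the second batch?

17 makes and 9 misses

Sequential conjugate updates are equivalent to a single update on the pooled data, so total successes = posterior α − prior α and total failures = posterior β − prior β.
Total across both batches: 40−16=24 makes, 26−6=20 misses.
Subtract the first batch: 24−7=17 makes and 20−11=9 misses.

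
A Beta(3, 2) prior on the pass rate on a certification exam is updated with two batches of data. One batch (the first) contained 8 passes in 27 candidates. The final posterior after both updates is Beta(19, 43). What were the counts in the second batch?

8 passes and 22 failures

Because Beta–binomial updating is additive in the counts, the combined data contributed (α_post−α_prior, β_post−β_prior) successes and failures.
Total across both batches: 19−3=16 passes, 43−2=41 failures.
Subtract the first batch: 16−8=8 passes and 41−19=22 failures.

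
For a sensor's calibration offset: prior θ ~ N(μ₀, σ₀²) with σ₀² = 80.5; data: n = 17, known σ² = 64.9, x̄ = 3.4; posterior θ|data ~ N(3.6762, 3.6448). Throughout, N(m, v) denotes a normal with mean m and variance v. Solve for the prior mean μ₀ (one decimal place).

μ₀ = 9.5

The posterior mean is a precision-weighted average: μ_n = (τ₀μ₀ + τ_data·x̄)/(τ₀+τ_data), with τ₀=1/σ₀² and τ_data=n/σ².
Here τ₀ = 1/80.5 = 0.012422 and τ_data = 17/64.9 = 0.261941, so τ_n = 0.274363.
Rearranging for μ₀: μ₀ = (μ_n·τ_n − τ_data·x̄)/τ₀ = (3.6762·0.274363 − 0.261941·3.4) / 0.012422 = 0.118014/0.012422 ≈ 9.5.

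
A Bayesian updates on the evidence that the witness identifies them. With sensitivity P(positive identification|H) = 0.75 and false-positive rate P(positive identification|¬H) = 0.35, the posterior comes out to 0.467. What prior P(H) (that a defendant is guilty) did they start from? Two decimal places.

Bayes' rule in odds form gives O(H|E) = O(H)·[P(E|H)/P(E|¬H)], hence O(H) = O(H|E)/LR.
Posterior odds = 0.467/(1−0.467) = 0.8762. LR = 0.75/0.35 = 2.1429.
Prior odds = 0.8762/2.1429 = 0.4089, so P(H) = 0.4089/(1+0.4089) ≈ 0.29.

P(H) = 0.29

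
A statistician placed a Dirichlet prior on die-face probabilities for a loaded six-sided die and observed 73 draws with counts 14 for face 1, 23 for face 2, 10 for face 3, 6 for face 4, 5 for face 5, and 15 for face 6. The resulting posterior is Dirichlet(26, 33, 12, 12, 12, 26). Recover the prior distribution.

Dirichlet(12, 10, 2, 6, 7, 11)

For a Dirichlet(α) prior with multinomial counts c, the posterior is Dirichlet(α + c) componentwise.
Subtract each count from the matching posterior parameter: 26−14=12, 33−23=10, 12−10=2, 12−6=6, 12−5=7, 26−15=11.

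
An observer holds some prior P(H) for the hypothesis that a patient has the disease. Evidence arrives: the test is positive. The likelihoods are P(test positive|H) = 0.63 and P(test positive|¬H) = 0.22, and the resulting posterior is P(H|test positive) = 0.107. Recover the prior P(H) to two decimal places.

Bayes' rule in odds form gives O(H|E) = O(H)·[P(E|H)/P(E|¬H)], hence O(H) = O(H|E)/LR.
Posterior odds = 0.107/(1−0.107) = 0.1198. LR = 0.63/0.22 = 2.8636.
Prior odds = 0.1198/2.8636 = 0.0418, so P(H) = 0.0418/(1+0.0418) ≈ 0.04.

P(H) = 0.04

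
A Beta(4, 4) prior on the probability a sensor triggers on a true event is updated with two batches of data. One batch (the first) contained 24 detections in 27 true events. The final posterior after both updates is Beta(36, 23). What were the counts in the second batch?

Because Beta–binomial updating is additive in the counts, the combined data contributed (α_post−α_prior, β_post−β_prior) successes and failures.
Total across both batches: 36−4=32 detections, 23−4=19 misses.
Subtract the first batch: 32−24=8 detections and 19−3=16 misses.

8 detections and 16 misses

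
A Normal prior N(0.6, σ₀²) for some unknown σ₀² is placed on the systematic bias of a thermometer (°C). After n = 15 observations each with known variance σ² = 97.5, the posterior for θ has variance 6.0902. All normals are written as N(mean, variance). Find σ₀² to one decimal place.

σ₀² = 96.6

For the Normal–Normal model with known σ², precisions add: τ_n = τ₀ + n/σ².
So 1/σ₀² = 1/6.0902 − 15/97.5 = 0.164198 − 0.153846 = 0.010352.
Hence σ₀² = 1/0.010352 ≈ 96.6.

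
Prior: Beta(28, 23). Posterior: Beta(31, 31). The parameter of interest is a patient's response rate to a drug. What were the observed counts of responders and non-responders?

3 responders and 8 non-responders

A Beta(a, b) prior with s successes and f failures in binomial data gives a Beta(a+s, b+f) posterior.
So s = 31 − 28 = 3 and f = 31 − 23 = 8.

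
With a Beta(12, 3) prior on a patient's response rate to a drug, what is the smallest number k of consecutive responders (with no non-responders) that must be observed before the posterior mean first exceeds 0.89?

k = 13

After k responders and 0 non-responders the posterior is Beta(12+k, 3), with mean (12+k)/(12+3+k).
Set (12+k)/(15+k) > 0.89 and solve: k > (0.89·15 − 12)/(1 − 0.89) = 12.273.
The smallest integer exceeding 12.273 is 13, and checking k=13: (25)/(28) = 0.8929 > 0.89.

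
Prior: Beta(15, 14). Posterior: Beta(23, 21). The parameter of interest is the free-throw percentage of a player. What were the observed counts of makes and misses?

8 makes and 7 misses

Beta is conjugate to the binomial likelihood: posterior = Beta(a+s, b+f).
Match parameters: s=23−15=8, f=21−14=7.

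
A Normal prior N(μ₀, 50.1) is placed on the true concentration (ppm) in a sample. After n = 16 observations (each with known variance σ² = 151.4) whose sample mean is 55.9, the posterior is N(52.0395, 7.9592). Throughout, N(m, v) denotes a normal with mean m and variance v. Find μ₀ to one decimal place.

μ₀ = 31.6

With known observation variance, the Normal–Normal posterior has precision τ_n = τ₀ + n/σ² and mean μ_n = (τ₀μ₀ + (n/σ²)x̄)/τ_n.
Here τ₀ = 1/50.1 = 0.019960 and τ_data = 16/151.4 = 0.105680, so τ_n = 0.125640.
Rearranging for μ₀: μ₀ = (μ_n·τ_n − τ_data·x̄)/τ₀ = (52.0395·0.125640 − 0.105680·55.9) / 0.019960 = 0.630731/0.019960 ≈ 31.6.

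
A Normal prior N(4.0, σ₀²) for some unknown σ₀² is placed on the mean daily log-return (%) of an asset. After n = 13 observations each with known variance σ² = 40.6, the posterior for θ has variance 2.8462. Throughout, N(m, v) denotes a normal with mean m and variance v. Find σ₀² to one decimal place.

σ₀² = 32.1

For the Normal–Normal model with known σ², precisions add: τ_n = τ₀ + n/σ².
So 1/σ₀² = 1/2.8462 − 13/40.6 = 0.351346 − 0.320197 = 0.031149.
Hence σ₀² = 1/0.031149 ≈ 32.1.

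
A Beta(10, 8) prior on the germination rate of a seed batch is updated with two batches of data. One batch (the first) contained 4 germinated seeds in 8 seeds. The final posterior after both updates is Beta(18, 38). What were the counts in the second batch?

4 germinated seeds and 26 non-germinating seeds

Sequential conjugate updates are equivalent to a single update on the pooled data, so total successes = posterior α − prior α and total failures = posterior β − prior β.
Total across both batches: 18−10=8 germinated seeds, 38−8=30 non-germinating seeds.
Subtract the first batch: 8−4=4 germinated seeds and 30−4=26 non-germinating seeds.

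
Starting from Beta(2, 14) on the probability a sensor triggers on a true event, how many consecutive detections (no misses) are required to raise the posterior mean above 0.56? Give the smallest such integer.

After k detections and 0 misses the posterior is Beta(2+k, 14), with mean (2+k)/(2+14+k).
Set (2+k)/(16+k) > 0.56 and solve: k > (0.56·16 − 2)/(1 − 0.56) = 15.818.
The smallest integer exceeding 15.818 is 16.

k = 16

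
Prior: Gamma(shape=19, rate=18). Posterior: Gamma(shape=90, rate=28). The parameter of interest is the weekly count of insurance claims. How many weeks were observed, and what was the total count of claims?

n = 10 weeks with total 71 claims

A Gamma(α, β) prior (rate parametrization) on a Poisson rate with n observations summing to S gives posterior Gamma(α+S, β+n).
Matching: Σxᵢ = 90 − 19 = 71 and n = 28 − 18 = 10.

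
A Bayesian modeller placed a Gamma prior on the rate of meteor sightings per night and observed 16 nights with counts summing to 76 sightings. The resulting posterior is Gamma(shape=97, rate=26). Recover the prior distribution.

A Gamma(α, β) prior (rate parametrization) on a Poisson rate with n observations summing to S gives posterior Gamma(α+S, β+n).
So α = 97 − 76 = 21 and β = 26 − 16 = 10.

Gamma(shape=21, rate=10)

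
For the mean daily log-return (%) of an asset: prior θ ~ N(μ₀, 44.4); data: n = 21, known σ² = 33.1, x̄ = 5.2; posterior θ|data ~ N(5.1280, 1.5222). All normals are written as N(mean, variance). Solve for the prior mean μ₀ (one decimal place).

The posterior mean is a precision-weighted average: μ_n = (τ₀μ₀ + τ_data·x̄)/(τ₀+τ_data), with τ₀=1/σ₀² and τ_data=n/σ².
Here τ₀ = 1/44.4 = 0.022523 and τ_data = 21/33.1 = 0.634441, so τ_n = 0.656964.
Rearranging for μ₀: μ₀ = (μ_n·τ_n − τ_data·x̄)/τ₀ = (5.1280·0.656964 − 0.634441·5.2) / 0.022523 = 0.069818/0.022523 ≈ 3.1.

μ₀ = 3.1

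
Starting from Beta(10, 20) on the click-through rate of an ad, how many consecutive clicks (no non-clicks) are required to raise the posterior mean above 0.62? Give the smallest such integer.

After k clicks and 0 non-clicks the posterior is Beta(10+k, 20), with mean (10+k)/(10+20+k).
Set (10+k)/(30+k) > 0.62 and solve: k > (0.62·30 − 10)/(1 − 0.62) = 22.632.
The smallest integer exceeding 22.632 is 23.

k = 23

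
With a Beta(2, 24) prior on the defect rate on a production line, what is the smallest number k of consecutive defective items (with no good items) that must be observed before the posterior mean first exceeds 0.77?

k = 79

After k defective items and 0 good items the posterior is Beta(2+k, 24), with mean (2+k)/(2+24+k).
Set (2+k)/(26+k) > 0.77 and solve: k > (0.77·26 − 2)/(1 − 0.77) = 78.348.
The smallest integer exceeding 78.348 is 79.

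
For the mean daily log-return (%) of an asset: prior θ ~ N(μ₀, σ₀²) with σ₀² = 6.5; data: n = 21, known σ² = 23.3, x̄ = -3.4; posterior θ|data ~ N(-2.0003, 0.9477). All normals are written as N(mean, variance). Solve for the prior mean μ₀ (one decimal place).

μ₀ = 6.2

With known observation variance, the Normal–Normal posterior has precision τ_n = τ₀ + n/σ² and mean μ_n = (τ₀μ₀ + (n/σ²)x̄)/τ_n.
Here τ₀ = 1/6.5 = 0.153846 and τ_data = 21/23.3 = 0.901288, so τ_n = 1.055134.
Rearranging for μ₀: μ₀ = (μ_n·τ_n − τ_data·x̄)/τ₀ = (-2.0003·1.055134 − 0.901288·-3.4) / 0.153846 = 0.953795/0.153846 ≈ 6.2.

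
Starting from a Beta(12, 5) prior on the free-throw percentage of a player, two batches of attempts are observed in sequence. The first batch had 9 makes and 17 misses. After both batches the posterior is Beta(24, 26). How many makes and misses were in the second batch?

Because Beta–binomial updating is additive in the counts, the combined data contributed (α_post−α_prior, β_post−β_prior) successes and failures.
Total across both batches: 24−12=12 makes, 26−5=21 misses.
Subtract the first batch: 12−9=3 makes and 21−17=4 misses.

3 makes and 4 misses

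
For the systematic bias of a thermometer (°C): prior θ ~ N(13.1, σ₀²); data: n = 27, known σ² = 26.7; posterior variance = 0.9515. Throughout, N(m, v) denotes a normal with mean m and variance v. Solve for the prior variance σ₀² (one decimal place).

σ₀² = 25.2

Posterior precision equals prior precision plus data precision: 1/σ_n² = 1/σ₀² + n/σ².
So 1/σ₀² = 1/0.9515 − 27/26.7 = 1.050972 − 1.011236 = 0.039736.
Hence σ₀² = 1/0.039736 ≈ 25.2.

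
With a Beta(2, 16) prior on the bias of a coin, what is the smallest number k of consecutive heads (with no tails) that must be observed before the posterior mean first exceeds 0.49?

After k heads and 0 tails the posterior is Beta(2+k, 16), with mean (2+k)/(2+16+k).
Set (2+k)/(18+k) > 0.49 and solve: k > (0.49·18 − 2)/(1 − 0.49) = 13.373.
The smallest integer exceeding 13.373 is 14.

k = 14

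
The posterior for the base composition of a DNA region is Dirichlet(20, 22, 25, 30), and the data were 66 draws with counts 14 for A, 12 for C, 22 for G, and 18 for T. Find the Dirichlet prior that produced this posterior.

For a Dirichlet(α) prior with multinomial counts c, the posterior is Dirichlet(α + c) componentwise.
Subtract each count from the matching posterior parameter: 20−14=6, 22−12=10, 25−22=3, 30−18=12.

Dirichlet(6, 10, 3, 12)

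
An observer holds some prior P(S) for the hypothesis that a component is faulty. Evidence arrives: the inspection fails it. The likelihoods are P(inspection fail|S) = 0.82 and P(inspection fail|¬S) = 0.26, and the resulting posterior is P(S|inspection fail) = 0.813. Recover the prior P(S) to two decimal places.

P(S) = 0.58

In odds form, posterior odds = prior odds × likelihood ratio, so prior odds = posterior odds ÷ LR.
Posterior odds = 0.813/(1−0.813) = 4.3476. LR = 0.82/0.26 = 3.1538.
Prior odds = 4.3476/3.1538 = 1.3785, so P(S) = 1.3785/(1+1.3785) ≈ 0.58.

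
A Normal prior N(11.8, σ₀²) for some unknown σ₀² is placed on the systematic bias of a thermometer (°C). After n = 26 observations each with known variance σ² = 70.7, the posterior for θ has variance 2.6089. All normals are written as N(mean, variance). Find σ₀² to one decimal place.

For the Normal–Normal model with known σ², precisions add: τ_n = τ₀ + n/σ².
So 1/σ₀² = 1/2.6089 − 26/70.7 = 0.383303 − 0.367751 = 0.015552.
Hence σ₀² = 1/0.015552 ≈ 64.3.

σ₀² = 64.3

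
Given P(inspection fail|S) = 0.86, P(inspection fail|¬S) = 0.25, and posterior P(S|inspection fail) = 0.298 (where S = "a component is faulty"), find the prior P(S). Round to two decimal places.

In odds form, posterior odds = prior odds × likelihood ratio, so prior odds = posterior odds ÷ LR.
Posterior odds = 0.298/(1−0.298) = 0.4245. LR = 0.86/0.25 = 3.4400.
Prior odds = 0.4245/3.4400 = 0.1234, so P(S) = 0.1234/(1+0.1234) ≈ 0.11.

P(S) = 0.11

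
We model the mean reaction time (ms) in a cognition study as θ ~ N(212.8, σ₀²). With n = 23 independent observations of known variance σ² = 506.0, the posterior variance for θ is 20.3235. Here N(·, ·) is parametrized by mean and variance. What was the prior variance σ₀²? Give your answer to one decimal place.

σ₀² = 266.7

For the Normal–Normal model with known σ², precisions add: τ_n = τ₀ + n/σ².
So 1/σ₀² = 1/20.3235 − 23/506.0 = 0.049204 − 0.045455 = 0.003749.
Hence σ₀² = 1/0.003749 ≈ 266.7.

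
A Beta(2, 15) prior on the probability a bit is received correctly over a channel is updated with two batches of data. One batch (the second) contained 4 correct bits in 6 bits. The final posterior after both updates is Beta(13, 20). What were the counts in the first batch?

Because Beta–binomial updating is additive in the counts, the combined data contributed (α_post−α_prior, β_post−β_prior) successes and failures.
Total across both batches: 13−2=11 correct bits, 20−15=5 errors.
Subtract the second batch: 11−4=7 correct bits and 5−2=3 errors.

7 correct bits and 3 errors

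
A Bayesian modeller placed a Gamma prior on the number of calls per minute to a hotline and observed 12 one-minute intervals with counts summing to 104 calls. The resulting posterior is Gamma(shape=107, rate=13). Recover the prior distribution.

Gamma–Poisson conjugacy: posterior shape = α + Σxᵢ, posterior rate = β + n.
So α = 107 − 104 = 3 and β = 13 − 12 = 1.

Gamma(shape=3, rate=1)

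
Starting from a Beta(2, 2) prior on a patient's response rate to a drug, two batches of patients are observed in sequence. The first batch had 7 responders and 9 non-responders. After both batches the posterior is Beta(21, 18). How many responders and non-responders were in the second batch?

Because Beta–binomial updating is additive in the counts, the combined data contributed (α_post−α_prior, β_post−β_prior) successes and failures.
Total across both batches: 21−2=19 responders, 18−2=16 non-responders.
Subtract the first batch: 19−7=12 responders and 16−9=7 non-responders.

12 responders and 7 non-responders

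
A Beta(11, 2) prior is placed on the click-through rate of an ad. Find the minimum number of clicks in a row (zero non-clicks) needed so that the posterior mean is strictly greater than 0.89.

After k clicks and 0 non-clicks the posterior is Beta(11+k, 2), with mean (11+k)/(11+2+k).
Set (11+k)/(13+k) > 0.89 and solve: k > (0.89·13 − 11)/(1 − 0.89) = 5.182.
The smallest integer exceeding 5.182 is 6, and checking k=6: (17)/(19) = 0.8947 > 0.89.

k = 6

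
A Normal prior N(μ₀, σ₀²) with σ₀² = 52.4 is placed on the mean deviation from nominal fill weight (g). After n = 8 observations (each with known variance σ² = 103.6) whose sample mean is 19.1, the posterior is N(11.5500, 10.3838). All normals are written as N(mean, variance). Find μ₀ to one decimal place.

μ₀ = -19.0

The posterior mean is a precision-weighted average: μ_n = (τ₀μ₀ + τ_data·x̄)/(τ₀+τ_data), with τ₀=1/σ₀² and τ_data=n/σ².
Here τ₀ = 1/52.4 = 0.019084 and τ_data = 8/103.6 = 0.077220, so τ_n = 0.096304.
Rearranging for μ₀: μ₀ = (μ_n·τ_n − τ_data·x̄)/τ₀ = (11.5500·0.096304 − 0.077220·19.1) / 0.019084 = -0.362591/0.019084 ≈ -19.0.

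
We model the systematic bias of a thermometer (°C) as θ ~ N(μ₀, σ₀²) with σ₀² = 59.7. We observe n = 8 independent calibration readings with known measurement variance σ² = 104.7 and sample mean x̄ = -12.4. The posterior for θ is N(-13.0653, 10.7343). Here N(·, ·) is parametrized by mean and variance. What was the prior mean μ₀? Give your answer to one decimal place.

μ₀ = -16.1

With known observation variance, the Normal–Normal posterior has precision τ_n = τ₀ + n/σ² and mean μ_n = (τ₀μ₀ + (n/σ²)x̄)/τ_n.
Here τ₀ = 1/59.7 = 0.016750 and τ_data = 8/104.7 = 0.076409, so τ_n = 0.093159.
Rearranging for μ₀: μ₀ = (μ_n·τ_n − τ_data·x̄)/τ₀ = (-13.0653·0.093159 − 0.076409·-12.4) / 0.016750 = -0.269679/0.016750 ≈ -16.1.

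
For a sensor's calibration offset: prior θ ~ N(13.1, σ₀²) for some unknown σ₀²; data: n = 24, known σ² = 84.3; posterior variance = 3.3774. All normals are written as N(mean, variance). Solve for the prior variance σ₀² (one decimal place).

σ₀² = 87.8

For the Normal–Normal model with known σ², precisions add: τ_n = τ₀ + n/σ².
So 1/σ₀² = 1/3.3774 − 24/84.3 = 0.296086 − 0.284698 = 0.011388.
Hence σ₀² = 1/0.011388 ≈ 87.8.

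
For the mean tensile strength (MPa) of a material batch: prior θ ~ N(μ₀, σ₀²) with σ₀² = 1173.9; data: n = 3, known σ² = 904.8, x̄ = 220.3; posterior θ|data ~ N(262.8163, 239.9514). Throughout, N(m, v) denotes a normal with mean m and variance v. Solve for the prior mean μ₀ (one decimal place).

μ₀ = 428.3

With known observation variance, the Normal–Normal posterior has precision τ_n = τ₀ + n/σ² and mean μ_n = (τ₀μ₀ + (n/σ²)x̄)/τ_n.
Here τ₀ = 1/1173.9 = 0.000852 and τ_data = 3/904.8 = 0.003316, so τ_n = 0.004168.
Rearranging for μ₀: μ₀ = (μ_n·τ_n − τ_data·x̄)/τ₀ = (262.8163·0.004168 − 0.003316·220.3) / 0.000852 = 0.364904/0.000852 ≈ 428.3.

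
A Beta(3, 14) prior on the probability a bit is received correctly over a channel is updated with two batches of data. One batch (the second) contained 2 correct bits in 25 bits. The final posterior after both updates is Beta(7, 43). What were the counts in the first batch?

2 correct bits and 6 errors

Sequential conjugate updates are equivalent to a single update on the pooled data, so total successes = posterior α − prior α and total failures = posterior β − prior β.
Total across both batches: 7−3=4 correct bits, 43−14=29 errors.
Subtract the second batch: 4−2=2 correct bits and 29−23=6 errors.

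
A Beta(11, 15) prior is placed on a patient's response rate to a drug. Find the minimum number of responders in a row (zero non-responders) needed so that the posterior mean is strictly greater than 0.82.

k = 58

After k responders and 0 non-responders the posterior is Beta(11+k, 15), with mean (11+k)/(11+15+k).
Set (11+k)/(26+k) > 0.82 and solve: k > (0.82·26 − 11)/(1 − 0.82) = 57.333.
The smallest integer exceeding 57.333 is 58, and checking k=58: (69)/(84) = 0.8214 > 0.82.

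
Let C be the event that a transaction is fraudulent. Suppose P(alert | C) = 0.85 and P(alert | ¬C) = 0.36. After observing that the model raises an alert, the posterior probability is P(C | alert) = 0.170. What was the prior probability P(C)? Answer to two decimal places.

P(C) = 0.08

In odds form, posterior odds = prior odds × likelihood ratio, so prior odds = posterior odds ÷ LR.
Posterior odds = 0.170/(1−0.170) = 0.2048. LR = 0.85/0.36 = 2.3611.
Prior odds = 0.2048/2.3611 = 0.0867, so P(C) = 0.0867/(1+0.0867) ≈ 0.08.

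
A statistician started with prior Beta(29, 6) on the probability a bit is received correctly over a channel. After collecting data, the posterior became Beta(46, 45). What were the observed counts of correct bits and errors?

Beta is conjugate to the binomial likelihood: posterior = Beta(a+s, b+f).
So s = 46 − 29 = 17 and f = 45 − 6 = 39.

17 correct bits and 39 errors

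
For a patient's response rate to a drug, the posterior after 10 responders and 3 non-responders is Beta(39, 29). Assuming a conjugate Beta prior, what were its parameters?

Under Beta–binomial conjugacy the posterior parameters are (a+s, b+f).
So a = 39 − 10 = 29 and b = 29 − 3 = 26.

Beta(29, 26)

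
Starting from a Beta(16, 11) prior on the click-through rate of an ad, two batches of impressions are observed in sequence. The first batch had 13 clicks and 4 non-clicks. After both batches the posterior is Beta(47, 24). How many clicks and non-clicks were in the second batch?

Because Beta–binomial updating is additive in the counts, the combined data contributed (α_post−α_prior, β_post−β_prior) successes and failures.
Total across both batches: 47−16=31 clicks, 24−11=13 non-clicks.
Subtract the first batch: 31−13=18 clicks and 13−4=9 non-clicks.

18 clicks and 9 non-clicks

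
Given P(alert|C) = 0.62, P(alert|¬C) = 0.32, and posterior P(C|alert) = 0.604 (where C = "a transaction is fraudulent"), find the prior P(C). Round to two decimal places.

P(C) = 0.44

In odds form, posterior odds = prior odds × likelihood ratio, so prior odds = posterior odds ÷ LR.
Posterior odds = 0.604/(1−0.604) = 1.5253. LR = 0.62/0.32 = 1.9375.
Prior odds = 1.5253/1.9375 = 0.7873, so P(C) = 0.7873/(1+0.7873) ≈ 0.44.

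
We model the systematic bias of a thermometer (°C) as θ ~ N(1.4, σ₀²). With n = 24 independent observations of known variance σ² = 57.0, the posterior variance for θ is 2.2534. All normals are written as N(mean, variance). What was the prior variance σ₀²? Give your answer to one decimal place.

σ₀² = 44.0

Posterior precision equals prior precision plus data precision: 1/σ_n² = 1/σ₀² + n/σ².
So 1/σ₀² = 1/2.2534 − 24/57.0 = 0.443774 − 0.421053 = 0.022721.
Hence σ₀² = 1/0.022721 ≈ 44.0.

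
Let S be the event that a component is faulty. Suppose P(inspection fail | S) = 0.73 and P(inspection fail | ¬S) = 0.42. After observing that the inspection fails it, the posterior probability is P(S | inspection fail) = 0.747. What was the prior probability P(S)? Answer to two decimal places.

P(S) = 0.63

In odds form, posterior odds = prior odds × likelihood ratio, so prior odds = posterior odds ÷ LR.
Posterior odds = 0.747/(1−0.747) = 2.9526. LR = 0.73/0.42 = 1.7381.
Prior odds = 2.9526/1.7381 = 1.6988, so P(S) = 1.6988/(1+1.6988) ≈ 0.63.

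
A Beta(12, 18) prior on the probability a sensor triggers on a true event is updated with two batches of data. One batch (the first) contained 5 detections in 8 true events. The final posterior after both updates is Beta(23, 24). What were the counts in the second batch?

6 detections and 3 misses

Because Beta–binomial updating is additive in the counts, the combined data contributed (α_post−α_prior, β_post−β_prior) successes and failures.
Total across both batches: 23−12=11 detections, 24−18=6 misses.
Subtract the first batch: 11−5=6 detections and 6−3=3 misses.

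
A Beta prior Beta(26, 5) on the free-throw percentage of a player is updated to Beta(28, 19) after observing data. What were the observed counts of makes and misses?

A Beta(α, β) prior with s successes and f failures in binomial data gives a Beta(α+s, β+f) posterior.
So s = 28 − 26 = 2 and f = 19 − 5 = 14.

2 makes and 14 misses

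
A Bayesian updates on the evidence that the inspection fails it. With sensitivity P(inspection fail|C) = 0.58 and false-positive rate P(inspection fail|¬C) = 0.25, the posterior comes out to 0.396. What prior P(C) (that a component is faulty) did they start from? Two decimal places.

In odds form, posterior odds = prior odds × likelihood ratio, so prior odds = posterior odds ÷ LR.
Posterior odds = 0.396/(1−0.396) = 0.6556. LR = 0.58/0.25 = 2.3200.
Prior odds = 0.6556/2.3200 = 0.2826, so P(C) = 0.2826/(1+0.2826) ≈ 0.22.

P(C) = 0.22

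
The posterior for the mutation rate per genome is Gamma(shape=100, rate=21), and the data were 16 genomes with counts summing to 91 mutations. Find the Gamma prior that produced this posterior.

Gamma–Poisson conjugacy: posterior shape = α + Σxᵢ, posterior rate = β + n.
So α = 100 − 91 = 9 and β = 21 − 16 = 5.

Gamma(shape=9, rate=5)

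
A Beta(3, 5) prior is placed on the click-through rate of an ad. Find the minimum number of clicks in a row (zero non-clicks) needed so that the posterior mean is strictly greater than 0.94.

After k clicks and 0 non-clicks the posterior is Beta(3+k, 5), with mean (3+k)/(3+5+k).
Set (3+k)/(8+k) > 0.94 and solve: k > (0.94·8 − 3)/(1 − 0.94) = 75.333.
The smallest integer exceeding 75.333 is 76.

k = 76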